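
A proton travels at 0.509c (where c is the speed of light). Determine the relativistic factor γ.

v/c = 0.509, so (v/c)² = 0.259081
1 - (v/c)² = 0.740919
γ = 1/√(0.740919) = 1.162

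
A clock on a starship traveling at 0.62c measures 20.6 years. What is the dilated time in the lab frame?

Proper time Δt₀ = 20.6 years
γ = 1/√(1 - 0.62²) = 1.27453
Δt = γΔt₀ = 1.27453 × 20.6 = 26.26 years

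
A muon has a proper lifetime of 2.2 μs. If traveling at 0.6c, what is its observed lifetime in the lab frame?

Proper lifetime τ₀ = 2.2 μs
γ = 1/√(1 - 0.6²) = 1.250
τ = γτ₀ = 1.250 × 2.2 μs = 2.750 μs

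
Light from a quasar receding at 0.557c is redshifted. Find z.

β = 0.557
(1+β)/(1-β) = 1.557/0.443 = 3.51467
√(3.51467) = 1.8747
z = 1.8747 - 1 = 0.8747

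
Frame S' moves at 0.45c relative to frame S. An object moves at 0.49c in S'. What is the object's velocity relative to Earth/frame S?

u = (u' + v)/(1 + u'v/c²)
Numerator: 0.49 + 0.45 = 0.94
Denominator: 1 + 0.2205 = 1.2205
u = 0.94/1.2205 = 0.7702c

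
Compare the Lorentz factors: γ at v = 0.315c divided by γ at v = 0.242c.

γ₁ = 1/√(1 - 0.315²) = 1.054
γ₂ = 1/√(1 - 0.242²) = 1.031
γ₁/γ₂ = 1.054/1.031 = 1.022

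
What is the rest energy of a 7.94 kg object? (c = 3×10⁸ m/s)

c² = (3×10⁸)² = 9.000×10¹⁶ m²/s²
E₀ = mc² = 7.94 × 9.000×10¹⁶ = 7.146×10¹⁷ J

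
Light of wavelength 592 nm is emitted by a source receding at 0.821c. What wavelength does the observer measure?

β = 0.821
Wavelength Doppler factor = √(1.821/0.179) = √(10.173) = 3.190
λ_obs = 592 × 3.190 = 1888 nm (redshift)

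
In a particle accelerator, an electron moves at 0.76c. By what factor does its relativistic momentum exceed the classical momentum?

p_rel = γmv, p_class = mv
Ratio = γ = 1/√(1 - 0.76²)
= 1/√(0.4224) = 1.539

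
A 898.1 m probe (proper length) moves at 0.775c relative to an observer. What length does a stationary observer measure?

Proper length L₀ = 898.1 m
γ = 1/√(1 - 0.775²) = 1.5824
L = L₀/γ = 898.1/1.5824 = 567.6 m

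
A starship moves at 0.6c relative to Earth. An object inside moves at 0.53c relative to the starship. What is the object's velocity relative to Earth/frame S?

u = (u' + v)/(1 + u'v/c²)
Numerator: 0.53 + 0.6 = 1.13
Denominator: 1 + 0.318 = 1.318
u = 1.13/1.318 = 0.8574c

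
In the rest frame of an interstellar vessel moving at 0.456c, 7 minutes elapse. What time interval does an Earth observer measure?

Proper time Δt₀ = 7 minutes
γ = 1/√(1 - 0.456²) = 1.1236
Δt = γΔt₀ = 1.1236 × 7 = 7.865 minutes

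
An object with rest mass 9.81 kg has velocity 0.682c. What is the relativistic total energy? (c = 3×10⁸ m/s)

γ = 1/√(1 - 0.682²) = 1.367
mc² = 9.81 × (3×10⁸)² = 8.829×10¹⁷ J
E = γmc² = 1.367 × 8.829×10¹⁷ = 1.207×10¹⁸ J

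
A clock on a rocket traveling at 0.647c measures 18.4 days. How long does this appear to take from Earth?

Proper time Δt₀ = 18.4 days
γ = 1/√(1 - 0.647²) = 1.3115
Δt = γΔt₀ = 1.3115 × 18.4 = 24.13 days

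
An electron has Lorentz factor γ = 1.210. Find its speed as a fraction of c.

From γ = 1/√(1 - v²/c²):
1/γ² = 1/1.210² = 0.6830
v²/c² = 1 - 0.6830 = 0.3170
v/c = √(0.3170) = 0.5630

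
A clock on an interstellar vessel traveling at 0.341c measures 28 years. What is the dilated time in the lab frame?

Proper time Δt₀ = 28 years
γ = 1/√(1 - 0.341²) = 1.064
Δt = γΔt₀ = 1.064 × 28 = 29.79 years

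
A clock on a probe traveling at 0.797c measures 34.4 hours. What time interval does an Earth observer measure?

Proper time Δt₀ = 34.4 hours
γ = 1/√(1 - 0.797²) = 1.6557
Δt = γΔt₀ = 1.6557 × 34.4 = 56.96 hours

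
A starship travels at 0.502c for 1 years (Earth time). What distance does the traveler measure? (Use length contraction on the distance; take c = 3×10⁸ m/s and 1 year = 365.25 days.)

Earth distance: d = v × t = 0.502c × 1 yr = 4.75257×10¹⁵ m
γ = 1.15625
d' = d/γ = 4.75257×10¹⁵/1.15625 = 4.110×10¹⁵ m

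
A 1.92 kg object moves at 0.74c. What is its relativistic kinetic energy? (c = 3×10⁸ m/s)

γ = 1/√(1 - 0.74²) = 1.48675
γ - 1 = 0.48675
KE = (γ-1)mc² = 0.48675 × 1.92 × (3×10⁸)² = 8.411×10¹⁶ J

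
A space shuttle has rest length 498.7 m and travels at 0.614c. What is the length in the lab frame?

Proper length L₀ = 498.7 m
γ = 1/√(1 - 0.614²) = 1.267
L = L₀/γ = 498.7/1.267 = 393.6 m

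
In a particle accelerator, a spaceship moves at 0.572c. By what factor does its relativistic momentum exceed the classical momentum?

p_rel = γmv, p_class = mv
Ratio = γ = 1/√(1 - 0.572²)
= 1/√(0.672816) = 1.219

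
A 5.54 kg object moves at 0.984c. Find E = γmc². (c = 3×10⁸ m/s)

γ = 1/√(1 - 0.984²) = 5.6127
mc² = 5.54 × (3×10⁸)² = 4.986×10¹⁷ J
E = γmc² = 5.6127 × 4.986×10¹⁷ = 2.798×10¹⁸ J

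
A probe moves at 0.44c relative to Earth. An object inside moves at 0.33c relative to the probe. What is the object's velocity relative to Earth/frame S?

u = (u' + v)/(1 + u'v/c²)
Numerator: 0.33 + 0.44 = 0.77
Denominator: 1 + 0.1452 = 1.1452
u = 0.77/1.1452 = 0.6724c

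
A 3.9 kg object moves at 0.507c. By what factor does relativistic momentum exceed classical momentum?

p_rel = γmv, p_class = mv
Ratio = γ = 1/√(1 - 0.507²) = 1.160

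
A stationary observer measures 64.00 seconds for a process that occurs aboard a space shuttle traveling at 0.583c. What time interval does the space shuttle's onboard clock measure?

Dilated time Δt = 64.00 seconds
γ = 1/√(1 - 0.583²) = 1.2308
Δt₀ = Δt/γ = 64.00/1.2308 = 52.00 seconds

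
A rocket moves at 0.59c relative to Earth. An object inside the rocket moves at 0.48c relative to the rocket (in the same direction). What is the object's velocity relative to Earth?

u = (u' + v)/(1 + u'v/c²)
Numerator: 0.48 + 0.59 = 1.07
Denominator: 1 + 0.2832 = 1.2832
u = 1.07/1.2832 = 0.8339c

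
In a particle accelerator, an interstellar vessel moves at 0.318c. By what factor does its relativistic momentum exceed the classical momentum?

p_rel = γmv, p_class = mv
Ratio = γ = 1/√(1 - 0.318²)
= 1/√(0.898876) = 1.055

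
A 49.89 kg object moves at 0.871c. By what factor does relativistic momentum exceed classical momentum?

p_rel = γmv, p_class = mv
Ratio = γ = 1/√(1 - 0.871²) = 2.035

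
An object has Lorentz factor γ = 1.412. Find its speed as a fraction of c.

From γ = 1/√(1 - v²/c²):
1/γ² = 1/1.412² = 0.5016
v²/c² = 1 - 0.5016 = 0.4984
v/c = √(0.4984) = 0.7060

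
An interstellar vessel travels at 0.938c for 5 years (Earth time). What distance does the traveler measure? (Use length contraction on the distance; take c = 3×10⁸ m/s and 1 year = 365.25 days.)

Earth distance: d = v × t = 0.938c × 5 yr = 4.440×10¹⁶ m
γ = 2.885
d' = d/γ = 4.440×10¹⁶/2.885 = 1.539×10¹⁶ m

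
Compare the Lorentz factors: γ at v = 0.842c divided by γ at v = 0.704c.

γ₁ = 1/√(1 - 0.842²) = 1.8536
γ₂ = 1/√(1 - 0.704²) = 1.4081
γ₁/γ₂ = 1.8536/1.4081 = 1.316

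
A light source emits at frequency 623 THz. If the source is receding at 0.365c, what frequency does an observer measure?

β = v/c = 0.365
(1-β)/(1+β) = 0.635/1.365 = 0.4652
Doppler factor = √(0.4652) = 0.6821
f_obs = 623 × 0.6821 = 424.9 THz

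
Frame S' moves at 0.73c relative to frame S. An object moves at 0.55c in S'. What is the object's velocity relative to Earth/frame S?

u = (u' + v)/(1 + u'v/c²)
Numerator: 0.55 + 0.73 = 1.28
Denominator: 1 + 0.4015 = 1.4015
u = 1.28/1.4015 = 0.9133c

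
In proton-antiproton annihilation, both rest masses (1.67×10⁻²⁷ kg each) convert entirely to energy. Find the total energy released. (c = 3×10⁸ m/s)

Both particles have the same rest mass, so total mass = 2m
E = 2m·c² = 2 × 1.67×10⁻²⁷ × (3×10⁸)²
= 2 × 1.67×10⁻²⁷ × 9×10¹⁶
= 3.006×10⁻¹⁰ J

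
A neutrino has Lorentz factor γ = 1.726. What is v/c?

From γ = 1/√(1 - v²/c²):
1/γ² = 1/1.726² = 0.33567
v²/c² = 1 - 0.33567 = 0.66433
v/c = √(0.66433) = 0.8151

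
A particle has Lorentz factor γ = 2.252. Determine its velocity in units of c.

From γ = 1/√(1 - v²/c²):
1/γ² = 1/2.252² = 0.1972
v²/c² = 1 - 0.1972 = 0.8028
v/c = √(0.8028) = 0.8960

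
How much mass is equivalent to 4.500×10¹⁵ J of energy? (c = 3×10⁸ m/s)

From E = mc², we get m = E/c²
c² = (3×10⁸)² = 9×10¹⁶ m²/s²
m = 4.500×10¹⁵ / 9×10¹⁶ = 0.05000 kg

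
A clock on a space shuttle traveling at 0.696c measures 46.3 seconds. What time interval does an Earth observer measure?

Proper time Δt₀ = 46.3 seconds
γ = 1/√(1 - 0.696²) = 1.3927
Δt = γΔt₀ = 1.3927 × 46.3 = 64.48 seconds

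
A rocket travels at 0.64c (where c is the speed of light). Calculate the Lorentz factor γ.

v/c = 0.64, so (v/c)² = 0.4096
1 - (v/c)² = 0.5904
γ = 1/√(0.5904) = 1.301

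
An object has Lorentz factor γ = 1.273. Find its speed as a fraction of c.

From γ = 1/√(1 - v²/c²):
1/γ² = 1/1.273² = 0.6171
v²/c² = 1 - 0.6171 = 0.3829
v/c = √(0.3829) = 0.6188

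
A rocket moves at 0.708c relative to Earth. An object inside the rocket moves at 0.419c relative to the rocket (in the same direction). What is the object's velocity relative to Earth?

u = (u' + v)/(1 + u'v/c²)
Numerator: 0.419 + 0.708 = 1.127
Denominator: 1 + 0.296652 = 1.296652
u = 1.127/1.296652 = 0.8692c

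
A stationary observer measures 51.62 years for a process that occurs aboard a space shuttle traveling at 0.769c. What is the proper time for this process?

Dilated time Δt = 51.62 years
γ = 1/√(1 - 0.769²) = 1.5643
Δt₀ = Δt/γ = 51.62/1.5643 = 33.00 years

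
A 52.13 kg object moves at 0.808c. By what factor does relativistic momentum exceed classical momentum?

p_rel = γmv, p_class = mv
Ratio = γ = 1/√(1 - 0.808²) = 1.697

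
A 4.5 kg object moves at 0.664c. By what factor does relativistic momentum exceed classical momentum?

p_rel = γmv, p_class = mv
Ratio = γ = 1/√(1 - 0.664²) = 1.337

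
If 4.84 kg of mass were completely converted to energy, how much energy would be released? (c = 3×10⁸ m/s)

Using E = mc²:
c² = (3×10⁸)² = 9×10¹⁶ m²/s²
E = 4.84 × 9×10¹⁶ = 4.356×10¹⁷ J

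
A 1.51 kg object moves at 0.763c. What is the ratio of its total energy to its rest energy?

E = γmc², E₀ = mc²
E/E₀ = γ = 1/√(1 - 0.763²) = 1.547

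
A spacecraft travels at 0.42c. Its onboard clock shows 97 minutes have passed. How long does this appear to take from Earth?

Proper time Δt₀ = 97 minutes
γ = 1/√(1 - 0.42²) = 1.102
Δt = γΔt₀ = 1.102 × 97 = 106.9 minutes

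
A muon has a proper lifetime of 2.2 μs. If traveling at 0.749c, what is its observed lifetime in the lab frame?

Proper lifetime τ₀ = 2.2 μs
γ = 1/√(1 - 0.749²) = 1.509
τ = γτ₀ = 1.509 × 2.2 μs = 3.320 μs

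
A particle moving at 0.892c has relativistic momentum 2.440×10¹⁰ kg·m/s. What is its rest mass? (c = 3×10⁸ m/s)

γ = 1/√(1 - 0.892²) = 2.212
v = 0.892 × 3×10⁸ = 2.676×10⁸ m/s
m = p/(γv) = 2.440×10¹⁰/(2.212 × 2.676×10⁸) = 41.22 kg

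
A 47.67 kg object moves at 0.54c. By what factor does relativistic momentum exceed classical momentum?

p_rel = γmv, p_class = mv
Ratio = γ = 1/√(1 - 0.54²) = 1.188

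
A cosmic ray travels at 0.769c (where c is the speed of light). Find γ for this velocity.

v/c = 0.769, so (v/c)² = 0.591361
1 - (v/c)² = 0.408639
γ = 1/√(0.408639) = 1.564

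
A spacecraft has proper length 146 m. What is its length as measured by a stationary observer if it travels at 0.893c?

Proper length L₀ = 146 m
γ = 1/√(1 - 0.893²) = 2.222
L = L₀/γ = 146/2.222 = 65.71 m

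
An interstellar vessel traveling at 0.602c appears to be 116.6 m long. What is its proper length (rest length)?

Contracted length L = 116.6 m
γ = 1/√(1 - 0.602²) = 1.252
L₀ = γL = 1.252 × 116.6 = 146.0 m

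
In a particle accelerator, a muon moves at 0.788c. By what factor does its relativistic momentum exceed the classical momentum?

p_rel = γmv, p_class = mv
Ratio = γ = 1/√(1 - 0.788²)
= 1/√(0.379056) = 1.624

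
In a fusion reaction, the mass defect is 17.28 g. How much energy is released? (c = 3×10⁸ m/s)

Convert mass defect: Δm = 17.28 g = 0.01728 kg
E = Δm·c² = 0.01728 × (3×10⁸)²
= 0.01728 × 9×10¹⁶ = 1.555×10¹⁵ J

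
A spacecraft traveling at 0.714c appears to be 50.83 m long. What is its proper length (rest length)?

Contracted length L = 50.83 m
γ = 1/√(1 - 0.714²) = 1.4283
L₀ = γL = 1.4283 × 50.83 = 72.60 m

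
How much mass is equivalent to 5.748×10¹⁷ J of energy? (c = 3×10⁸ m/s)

From E = mc², we get m = E/c²
c² = (3×10⁸)² = 9×10¹⁶ m²/s²
m = 5.748×10¹⁷ / 9×10¹⁶ = 6.387 kg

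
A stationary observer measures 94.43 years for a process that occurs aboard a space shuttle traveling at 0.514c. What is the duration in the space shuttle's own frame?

Dilated time Δt = 94.43 years
γ = 1/√(1 - 0.514²) = 1.1658
Δt₀ = Δt/γ = 94.43/1.1658 = 81.00 years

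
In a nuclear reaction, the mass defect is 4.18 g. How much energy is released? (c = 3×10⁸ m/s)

Convert mass defect: Δm = 4.18 g = 0.00418 kg
E = Δm·c² = 0.00418 × (3×10⁸)²
= 0.00418 × 9×10¹⁶ = 3.762×10¹⁴ J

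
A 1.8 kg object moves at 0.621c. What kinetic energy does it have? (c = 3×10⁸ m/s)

γ = 1/√(1 - 0.621²) = 1.2758
γ - 1 = 0.2758
KE = (γ-1)mc² = 0.2758 × 1.8 × (3×10⁸)² = 4.468×10¹⁶ J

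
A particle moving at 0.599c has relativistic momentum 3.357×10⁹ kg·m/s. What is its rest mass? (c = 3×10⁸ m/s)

γ = 1/√(1 - 0.599²) = 1.249
v = 0.599 × 3×10⁸ = 1.797×10⁸ m/s
m = p/(γv) = 3.357×10⁹/(1.249 × 1.797×10⁸) = 14.96 kg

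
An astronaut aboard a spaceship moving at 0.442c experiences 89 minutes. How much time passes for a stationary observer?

Proper time Δt₀ = 89 minutes
γ = 1/√(1 - 0.442²) = 1.1148
Δt = γΔt₀ = 1.1148 × 89 = 99.22 minutes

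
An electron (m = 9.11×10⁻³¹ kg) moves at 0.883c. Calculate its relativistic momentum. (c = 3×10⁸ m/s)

γ = 1/√(1 - 0.883²) = 2.1305
v = 0.883 × 3×10⁸ = 2.649×10⁸ m/s
p = γmv = 2.1305 × 9.11×10⁻³¹ × 2.649×10⁸ = 5.141×10⁻²² kg·m/s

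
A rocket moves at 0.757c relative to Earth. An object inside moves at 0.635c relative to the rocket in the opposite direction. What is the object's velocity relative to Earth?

Object's velocity in rocket frame is u' = -0.635c
u = (u' + v)/(1 + u'v/c²) = (v - 0.635)/(1 - 0.635·v/c²)
Numerator: 0.757 - 0.635 = 0.122
Denominator: 1 - 0.480695 = 0.519305
u = 0.122/0.519305 = 0.2349c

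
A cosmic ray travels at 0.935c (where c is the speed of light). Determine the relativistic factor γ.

v/c = 0.935, so (v/c)² = 0.874225
1 - (v/c)² = 0.125775
γ = 1/√(0.125775) = 2.820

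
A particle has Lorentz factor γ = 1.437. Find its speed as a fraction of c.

From γ = 1/√(1 - v²/c²):
1/γ² = 1/1.437² = 0.4843
v²/c² = 1 - 0.4843 = 0.5157
v/c = √(0.5157) = 0.7181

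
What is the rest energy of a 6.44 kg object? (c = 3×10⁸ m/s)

c² = (3×10⁸)² = 9.000×10¹⁶ m²/s²
E₀ = mc² = 6.44 × 9.000×10¹⁶ = 5.796×10¹⁷ J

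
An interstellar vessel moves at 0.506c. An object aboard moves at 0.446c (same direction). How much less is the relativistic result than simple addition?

Classical: u' + v = 0.446 + 0.506 = 0.952c
Relativistic: u = (0.446 + 0.506)/(1 + 0.225676) = 0.952/1.225676 = 0.7767c
Difference: 0.952 - 0.7767 = 0.1753c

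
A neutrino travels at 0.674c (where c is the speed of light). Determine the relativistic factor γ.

v/c = 0.674, so (v/c)² = 0.454276
1 - (v/c)² = 0.545724
γ = 1/√(0.545724) = 1.354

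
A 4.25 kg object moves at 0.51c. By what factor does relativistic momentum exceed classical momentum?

p_rel = γmv, p_class = mv
Ratio = γ = 1/√(1 - 0.51²) = 1.163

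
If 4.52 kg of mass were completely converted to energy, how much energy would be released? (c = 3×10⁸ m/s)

Using E = mc²:
c² = (3×10⁸)² = 9×10¹⁶ m²/s²
E = 4.52 × 9×10¹⁶ = 4.068×10¹⁷ J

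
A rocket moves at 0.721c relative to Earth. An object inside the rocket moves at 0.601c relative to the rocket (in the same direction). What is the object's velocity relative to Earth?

u = (u' + v)/(1 + u'v/c²)
Numerator: 0.601 + 0.721 = 1.322
Denominator: 1 + 0.433321 = 1.433321
u = 1.322/1.433321 = 0.9223c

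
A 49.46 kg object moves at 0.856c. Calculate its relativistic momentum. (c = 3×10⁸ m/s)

γ = 1/√(1 - 0.856²) = 1.9343
v = 0.856 × 3×10⁸ = 2.568×10⁸ m/s
p = γmv = 1.9343 × 49.46 × 2.568×10⁸ = 2.457×10¹⁰ kg·m/s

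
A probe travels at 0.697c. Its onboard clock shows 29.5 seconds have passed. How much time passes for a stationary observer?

Proper time Δt₀ = 29.5 seconds
γ = 1/√(1 - 0.697²) = 1.3946
Δt = γΔt₀ = 1.3946 × 29.5 = 41.14 seconds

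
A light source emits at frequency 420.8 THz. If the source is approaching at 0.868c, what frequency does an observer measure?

β = v/c = 0.868
(1+β)/(1-β) = 1.868/0.132 = 14.15
Doppler factor = √(14.15) = 3.762
f_obs = 420.8 × 3.762 = 1583 THz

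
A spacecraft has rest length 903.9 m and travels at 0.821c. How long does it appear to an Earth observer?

Proper length L₀ = 903.9 m
γ = 1/√(1 - 0.821²) = 1.7515
L = L₀/γ = 903.9/1.7515 = 516.1 m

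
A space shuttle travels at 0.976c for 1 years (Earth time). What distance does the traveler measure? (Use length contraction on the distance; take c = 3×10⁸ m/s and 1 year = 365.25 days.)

Earth distance: d = v × t = 0.976c × 1 yr = 9.240×10¹⁵ m
γ = 4.592
d' = d/γ = 9.240×10¹⁵/4.592 = 2.012×10¹⁵ m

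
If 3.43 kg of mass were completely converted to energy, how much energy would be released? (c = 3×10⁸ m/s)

Using E = mc²:
c² = (3×10⁸)² = 9×10¹⁶ m²/s²
E = 3.43 × 9×10¹⁶ = 3.087×10¹⁷ J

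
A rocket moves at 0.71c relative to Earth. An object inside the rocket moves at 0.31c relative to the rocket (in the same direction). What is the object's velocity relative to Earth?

u = (u' + v)/(1 + u'v/c²)
Numerator: 0.31 + 0.71 = 1.02
Denominator: 1 + 0.2201 = 1.2201
u = 1.02/1.2201 = 0.8360c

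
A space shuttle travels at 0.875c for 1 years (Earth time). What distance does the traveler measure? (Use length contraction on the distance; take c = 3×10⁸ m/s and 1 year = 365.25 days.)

Earth distance: d = v × t = 0.875c × 1 yr = 8.284×10¹⁵ m
γ = 2.066
d' = d/γ = 8.284×10¹⁵/2.066 = 4.010×10¹⁵ m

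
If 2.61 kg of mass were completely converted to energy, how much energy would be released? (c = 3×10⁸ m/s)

Using E = mc²:
c² = (3×10⁸)² = 9×10¹⁶ m²/s²
E = 2.61 × 9×10¹⁶ = 2.349×10¹⁷ J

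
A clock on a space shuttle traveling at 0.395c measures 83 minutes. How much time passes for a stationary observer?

Proper time Δt₀ = 83 minutes
γ = 1/√(1 - 0.395²) = 1.0885
Δt = γΔt₀ = 1.0885 × 83 = 90.35 minutes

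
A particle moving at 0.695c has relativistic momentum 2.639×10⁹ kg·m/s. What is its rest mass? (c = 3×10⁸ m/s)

γ = 1/√(1 - 0.695²) = 1.3908
v = 0.695 × 3×10⁸ = 2.085×10⁸ m/s
m = p/(γv) = 2.639×10⁹/(1.3908 × 2.085×10⁸) = 9.101 kg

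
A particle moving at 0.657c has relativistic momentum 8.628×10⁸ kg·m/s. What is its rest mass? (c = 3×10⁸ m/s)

γ = 1/√(1 - 0.657²) = 1.3265
v = 0.657 × 3×10⁸ = 1.971×10⁸ m/s
m = p/(γv) = 8.628×10⁸/(1.3265 × 1.971×10⁸) = 3.300 kg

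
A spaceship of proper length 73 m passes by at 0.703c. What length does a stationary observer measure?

Proper length L₀ = 73 m
γ = 1/√(1 - 0.703²) = 1.406
L = L₀/γ = 73/1.406 = 51.92 m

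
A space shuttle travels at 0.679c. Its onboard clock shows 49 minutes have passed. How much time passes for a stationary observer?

Proper time Δt₀ = 49 minutes
γ = 1/√(1 - 0.679²) = 1.362
Δt = γΔt₀ = 1.362 × 49 = 66.74 minutes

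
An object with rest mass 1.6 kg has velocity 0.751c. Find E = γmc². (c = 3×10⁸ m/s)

γ = 1/√(1 - 0.751²) = 1.5145
mc² = 1.6 × (3×10⁸)² = 1.440×10¹⁷ J
E = γmc² = 1.5145 × 1.440×10¹⁷ = 2.181×10¹⁷ J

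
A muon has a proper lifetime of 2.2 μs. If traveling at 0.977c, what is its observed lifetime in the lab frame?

Proper lifetime τ₀ = 2.2 μs
γ = 1/√(1 - 0.977²) = 4.690
τ = γτ₀ = 4.690 × 2.2 μs = 10.32 μs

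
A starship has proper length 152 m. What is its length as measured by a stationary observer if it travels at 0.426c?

Proper length L₀ = 152 m
γ = 1/√(1 - 0.426²) = 1.1053
L = L₀/γ = 152/1.1053 = 137.5 m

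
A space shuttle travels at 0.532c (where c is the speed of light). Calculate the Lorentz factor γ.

v/c = 0.532, so (v/c)² = 0.283024
1 - (v/c)² = 0.716976
γ = 1/√(0.716976) = 1.181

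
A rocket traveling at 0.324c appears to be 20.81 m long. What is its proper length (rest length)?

Contracted length L = 20.81 m
γ = 1/√(1 - 0.324²) = 1.057
L₀ = γL = 1.057 × 20.81 = 22.00 m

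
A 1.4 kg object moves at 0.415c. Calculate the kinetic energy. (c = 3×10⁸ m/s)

γ = 1/√(1 - 0.415²) = 1.09912
γ - 1 = 0.09912
KE = (γ-1)mc² = 0.09912 × 1.4 × (3×10⁸)² = 1.249×10¹⁶ J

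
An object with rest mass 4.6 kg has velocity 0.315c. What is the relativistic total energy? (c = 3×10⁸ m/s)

γ = 1/√(1 - 0.315²) = 1.0536
mc² = 4.6 × (3×10⁸)² = 4.140×10¹⁷ J
E = γmc² = 1.0536 × 4.140×10¹⁷ = 4.362×10¹⁷ J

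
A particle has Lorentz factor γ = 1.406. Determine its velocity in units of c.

From γ = 1/√(1 - v²/c²):
1/γ² = 1/1.406² = 0.50586
v²/c² = 1 - 0.50586 = 0.49414
v/c = √(0.49414) = 0.7030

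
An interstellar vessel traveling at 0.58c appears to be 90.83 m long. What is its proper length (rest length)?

Contracted length L = 90.83 m
γ = 1/√(1 - 0.58²) = 1.228
L₀ = γL = 1.228 × 90.83 = 111.5 m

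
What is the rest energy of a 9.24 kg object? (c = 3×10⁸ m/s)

c² = (3×10⁸)² = 9.000×10¹⁶ m²/s²
E₀ = mc² = 9.24 × 9.000×10¹⁶ = 8.316×10¹⁷ J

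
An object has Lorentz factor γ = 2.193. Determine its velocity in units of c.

From γ = 1/√(1 - v²/c²):
1/γ² = 1/2.193² = 0.2079
v²/c² = 1 - 0.2079 = 0.7921
v/c = √(0.7921) = 0.8900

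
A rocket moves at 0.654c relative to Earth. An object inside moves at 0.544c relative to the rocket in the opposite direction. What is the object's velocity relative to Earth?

Object's velocity in rocket frame is u' = -0.544c
u = (u' + v)/(1 + u'v/c²) = (v - 0.544)/(1 - 0.544·v/c²)
Numerator: 0.654 - 0.544 = 0.11
Denominator: 1 - 0.355776 = 0.644224
u = 0.11/0.644224 = 0.1707c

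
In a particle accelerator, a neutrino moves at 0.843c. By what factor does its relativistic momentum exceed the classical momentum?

p_rel = γmv, p_class = mv
Ratio = γ = 1/√(1 - 0.843²)
= 1/√(0.289351) = 1.859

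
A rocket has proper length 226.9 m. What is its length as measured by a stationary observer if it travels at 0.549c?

Proper length L₀ = 226.9 m
γ = 1/√(1 - 0.549²) = 1.19643
L = L₀/γ = 226.9/1.19643 = 189.6 m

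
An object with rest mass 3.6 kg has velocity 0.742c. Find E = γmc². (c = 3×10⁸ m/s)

γ = 1/√(1 - 0.742²) = 1.4916
mc² = 3.6 × (3×10⁸)² = 3.240×10¹⁷ J
E = γmc² = 1.4916 × 3.240×10¹⁷ = 4.833×10¹⁷ J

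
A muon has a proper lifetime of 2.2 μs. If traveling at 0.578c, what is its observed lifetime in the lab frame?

Proper lifetime τ₀ = 2.2 μs
γ = 1/√(1 - 0.578²) = 1.2254
τ = γτ₀ = 1.2254 × 2.2 μs = 2.696 μs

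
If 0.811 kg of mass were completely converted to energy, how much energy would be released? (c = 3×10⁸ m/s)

Using E = mc²:
c² = (3×10⁸)² = 9×10¹⁶ m²/s²
E = 0.811 × 9×10¹⁶ = 7.299×10¹⁶ J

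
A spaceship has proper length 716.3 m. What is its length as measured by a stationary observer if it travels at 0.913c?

Proper length L₀ = 716.3 m
γ = 1/√(1 - 0.913²) = 2.451
L = L₀/γ = 716.3/2.451 = 292.2 m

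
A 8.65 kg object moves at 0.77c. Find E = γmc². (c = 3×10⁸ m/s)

γ = 1/√(1 - 0.77²) = 1.567
mc² = 8.65 × (3×10⁸)² = 7.785×10¹⁷ J
E = γmc² = 1.567 × 7.785×10¹⁷ = 1.220×10¹⁸ J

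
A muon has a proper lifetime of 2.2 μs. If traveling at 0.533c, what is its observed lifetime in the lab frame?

Proper lifetime τ₀ = 2.2 μs
γ = 1/√(1 - 0.533²) = 1.182
τ = γτ₀ = 1.182 × 2.2 μs = 2.600 μs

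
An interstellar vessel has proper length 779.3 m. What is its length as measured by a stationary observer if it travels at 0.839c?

Proper length L₀ = 779.3 m
γ = 1/√(1 - 0.839²) = 1.838
L = L₀/γ = 779.3/1.838 = 424.0 m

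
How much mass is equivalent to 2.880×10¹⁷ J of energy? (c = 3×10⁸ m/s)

From E = mc², we get m = E/c²
c² = (3×10⁸)² = 9×10¹⁶ m²/s²
m = 2.880×10¹⁷ / 9×10¹⁶ = 3.200 kg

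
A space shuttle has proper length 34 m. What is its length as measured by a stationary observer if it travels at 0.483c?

Proper length L₀ = 34 m
γ = 1/√(1 - 0.483²) = 1.142
L = L₀/γ = 34/1.142 = 29.77 m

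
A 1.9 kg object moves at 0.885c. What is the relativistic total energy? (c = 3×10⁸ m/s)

γ = 1/√(1 - 0.885²) = 2.148
mc² = 1.9 × (3×10⁸)² = 1.710×10¹⁷ J
E = γmc² = 2.148 × 1.710×10¹⁷ = 3.673×10¹⁷ J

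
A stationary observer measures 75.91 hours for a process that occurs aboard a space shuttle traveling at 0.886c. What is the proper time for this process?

Dilated time Δt = 75.91 hours
γ = 1/√(1 - 0.886²) = 2.1566
Δt₀ = Δt/γ = 75.91/2.1566 = 35.20 hours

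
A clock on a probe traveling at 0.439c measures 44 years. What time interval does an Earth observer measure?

Proper time Δt₀ = 44 years
γ = 1/√(1 - 0.439²) = 1.113
Δt = γΔt₀ = 1.113 × 44 = 48.97 years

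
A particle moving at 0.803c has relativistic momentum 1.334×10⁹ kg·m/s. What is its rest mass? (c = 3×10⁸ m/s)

γ = 1/√(1 - 0.803²) = 1.678
v = 0.803 × 3×10⁸ = 2.409×10⁸ m/s
m = p/(γv) = 1.334×10⁹/(1.678 × 2.409×10⁸) = 3.300 kg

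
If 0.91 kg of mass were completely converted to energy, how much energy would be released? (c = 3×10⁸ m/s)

Using E = mc²:
c² = (3×10⁸)² = 9×10¹⁶ m²/s²
E = 0.91 × 9×10¹⁶ = 8.190×10¹⁶ J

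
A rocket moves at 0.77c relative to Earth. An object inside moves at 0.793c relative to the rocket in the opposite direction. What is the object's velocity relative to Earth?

Object's velocity in rocket frame is u' = -0.793c
u = (u' + v)/(1 + u'v/c²) = (v - 0.793)/(1 - 0.793·v/c²)
Numerator: 0.77 - 0.793 = -0.023
Denominator: 1 - 0.61061 = 0.38939
u = -0.023/0.38939 = -0.05907c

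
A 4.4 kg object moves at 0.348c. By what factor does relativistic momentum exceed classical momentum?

p_rel = γmv, p_class = mv
Ratio = γ = 1/√(1 - 0.348²) = 1.067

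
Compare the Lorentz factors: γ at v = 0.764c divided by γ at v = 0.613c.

γ₁ = 1/√(1 - 0.764²) = 1.5499
γ₂ = 1/√(1 - 0.613²) = 1.2657
γ₁/γ₂ = 1.5499/1.2657 = 1.225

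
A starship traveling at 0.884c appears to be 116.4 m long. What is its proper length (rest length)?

Contracted length L = 116.4 m
γ = 1/√(1 - 0.884²) = 2.139
L₀ = γL = 2.139 × 116.4 = 249.0 m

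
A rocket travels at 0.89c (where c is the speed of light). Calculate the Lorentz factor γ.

v/c = 0.89, so (v/c)² = 0.7921
1 - (v/c)² = 0.2079
γ = 1/√(0.2079) = 2.193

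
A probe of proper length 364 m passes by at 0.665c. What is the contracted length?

Proper length L₀ = 364 m
γ = 1/√(1 - 0.665²) = 1.33897
L = L₀/γ = 364/1.33897 = 271.9 m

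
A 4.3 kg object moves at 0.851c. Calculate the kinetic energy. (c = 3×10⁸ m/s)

γ = 1/√(1 - 0.851²) = 1.9042
γ - 1 = 0.9042
KE = (γ-1)mc² = 0.9042 × 4.3 × (3×10⁸)² = 3.499×10¹⁷ J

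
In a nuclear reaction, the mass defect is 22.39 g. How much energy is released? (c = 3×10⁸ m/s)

Convert mass defect: Δm = 22.39 g = 0.02239 kg
E = Δm·c² = 0.02239 × (3×10⁸)²
= 0.02239 × 9×10¹⁶ = 2.015×10¹⁵ J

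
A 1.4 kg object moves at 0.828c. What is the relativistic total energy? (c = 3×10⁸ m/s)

γ = 1/√(1 - 0.828²) = 1.783
mc² = 1.4 × (3×10⁸)² = 1.260×10¹⁷ J
E = γmc² = 1.783 × 1.260×10¹⁷ = 2.247×10¹⁷ J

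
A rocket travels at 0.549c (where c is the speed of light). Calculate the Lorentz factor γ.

v/c = 0.549, so (v/c)² = 0.301401
1 - (v/c)² = 0.698599
γ = 1/√(0.698599) = 1.196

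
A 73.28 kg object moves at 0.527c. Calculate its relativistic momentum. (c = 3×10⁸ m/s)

γ = 1/√(1 - 0.527²) = 1.1767
v = 0.527 × 3×10⁸ = 1.581×10⁸ m/s
p = γmv = 1.1767 × 73.28 × 1.581×10⁸ = 1.363×10¹⁰ kg·m/s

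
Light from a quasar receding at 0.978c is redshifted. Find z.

β = 0.978
(1+β)/(1-β) = 1.978/0.022 = 89.91
√(89.91) = 9.482
z = 9.482 - 1 = 8.482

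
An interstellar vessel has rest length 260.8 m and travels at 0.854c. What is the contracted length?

Proper length L₀ = 260.8 m
γ = 1/√(1 - 0.854²) = 1.922
L = L₀/γ = 260.8/1.922 = 135.7 m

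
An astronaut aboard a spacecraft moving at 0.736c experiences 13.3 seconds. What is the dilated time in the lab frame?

Proper time Δt₀ = 13.3 seconds
γ = 1/√(1 - 0.736²) = 1.4771
Δt = γΔt₀ = 1.4771 × 13.3 = 19.65 seconds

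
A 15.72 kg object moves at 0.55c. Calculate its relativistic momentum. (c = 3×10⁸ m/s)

γ = 1/√(1 - 0.55²) = 1.1974
v = 0.55 × 3×10⁸ = 1.650×10⁸ m/s
p = γmv = 1.1974 × 15.72 × 1.650×10⁸ = 3.106×10⁹ kg·m/s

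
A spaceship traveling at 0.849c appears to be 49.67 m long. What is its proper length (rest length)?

Contracted length L = 49.67 m
γ = 1/√(1 - 0.849²) = 1.8925
L₀ = γL = 1.8925 × 49.67 = 94.00 m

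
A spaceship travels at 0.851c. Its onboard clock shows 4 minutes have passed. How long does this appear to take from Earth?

Proper time Δt₀ = 4 minutes
γ = 1/√(1 - 0.851²) = 1.9042
Δt = γΔt₀ = 1.9042 × 4 = 7.617 minutes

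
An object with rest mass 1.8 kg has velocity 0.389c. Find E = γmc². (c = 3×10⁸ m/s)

γ = 1/√(1 - 0.389²) = 1.0855
mc² = 1.8 × (3×10⁸)² = 1.620×10¹⁷ J
E = γmc² = 1.0855 × 1.620×10¹⁷ = 1.759×10¹⁷ J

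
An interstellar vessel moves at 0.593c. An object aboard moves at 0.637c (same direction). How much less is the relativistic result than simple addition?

Classical: u' + v = 0.637 + 0.593 = 1.23c
Relativistic: u = (0.637 + 0.593)/(1 + 0.377741) = 1.23/1.377741 = 0.8928c
Difference: 1.23 - 0.8928 = 0.3372c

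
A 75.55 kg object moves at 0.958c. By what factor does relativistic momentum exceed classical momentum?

p_rel = γmv, p_class = mv
Ratio = γ = 1/√(1 - 0.958²) = 3.487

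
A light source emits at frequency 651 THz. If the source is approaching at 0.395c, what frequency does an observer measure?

β = v/c = 0.395
(1+β)/(1-β) = 1.395/0.605 = 2.3058
Doppler factor = √(2.3058) = 1.5185
f_obs = 651 × 1.5185 = 988.5 THz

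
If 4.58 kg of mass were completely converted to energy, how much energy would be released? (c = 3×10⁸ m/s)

Using E = mc²:
c² = (3×10⁸)² = 9×10¹⁶ m²/s²
E = 4.58 × 9×10¹⁶ = 4.122×10¹⁷ J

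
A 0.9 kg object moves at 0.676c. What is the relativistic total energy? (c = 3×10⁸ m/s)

γ = 1/√(1 - 0.676²) = 1.357
mc² = 0.9 × (3×10⁸)² = 8.100×10¹⁶ J
E = γmc² = 1.357 × 8.100×10¹⁶ = 1.099×10¹⁷ J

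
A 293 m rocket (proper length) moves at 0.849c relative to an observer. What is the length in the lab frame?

Proper length L₀ = 293 m
γ = 1/√(1 - 0.849²) = 1.893
L = L₀/γ = 293/1.893 = 154.8 m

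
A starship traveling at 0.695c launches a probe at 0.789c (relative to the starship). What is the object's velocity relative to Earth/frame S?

u = (u' + v)/(1 + u'v/c²)
Numerator: 0.789 + 0.695 = 1.484
Denominator: 1 + 0.548355 = 1.548355
u = 1.484/1.548355 = 0.9584c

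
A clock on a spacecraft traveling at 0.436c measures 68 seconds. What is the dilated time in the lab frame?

Proper time Δt₀ = 68 seconds
γ = 1/√(1 - 0.436²) = 1.1112
Δt = γΔt₀ = 1.1112 × 68 = 75.56 seconds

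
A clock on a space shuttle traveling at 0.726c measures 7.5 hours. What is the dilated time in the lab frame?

Proper time Δt₀ = 7.5 hours
γ = 1/√(1 - 0.726²) = 1.454
Δt = γΔt₀ = 1.454 × 7.5 = 10.91 hours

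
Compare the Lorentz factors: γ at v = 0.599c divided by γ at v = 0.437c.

γ₁ = 1/√(1 - 0.599²) = 1.249
γ₂ = 1/√(1 - 0.437²) = 1.112
γ₁/γ₂ = 1.249/1.112 = 1.123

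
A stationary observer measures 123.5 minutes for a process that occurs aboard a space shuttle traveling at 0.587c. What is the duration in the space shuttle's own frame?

Dilated time Δt = 123.5 minutes
γ = 1/√(1 - 0.587²) = 1.2352
Δt₀ = Δt/γ = 123.5/1.2352 = 99.98 minutes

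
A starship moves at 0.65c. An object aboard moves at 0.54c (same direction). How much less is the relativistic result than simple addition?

Classical: u' + v = 0.54 + 0.65 = 1.19c
Relativistic: u = (0.54 + 0.65)/(1 + 0.351) = 1.19/1.351 = 0.8808c
Difference: 1.19 - 0.8808 = 0.3092c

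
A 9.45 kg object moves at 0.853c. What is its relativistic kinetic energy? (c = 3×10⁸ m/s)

γ = 1/√(1 - 0.853²) = 1.916
γ - 1 = 0.9160
KE = (γ-1)mc² = 0.9160 × 9.45 × (3×10⁸)² = 7.791×10¹⁷ J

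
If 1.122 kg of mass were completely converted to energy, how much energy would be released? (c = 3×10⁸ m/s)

Using E = mc²:
c² = (3×10⁸)² = 9×10¹⁶ m²/s²
E = 1.122 × 9×10¹⁶ = 1.010×10¹⁷ J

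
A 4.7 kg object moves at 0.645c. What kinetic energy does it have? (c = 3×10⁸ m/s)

γ = 1/√(1 - 0.645²) = 1.3086
γ - 1 = 0.3086
KE = (γ-1)mc² = 0.3086 × 4.7 × (3×10⁸)² = 1.305×10¹⁷ J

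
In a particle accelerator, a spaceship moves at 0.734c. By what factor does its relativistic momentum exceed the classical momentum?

p_rel = γmv, p_class = mv
Ratio = γ = 1/√(1 - 0.734²)
= 1/√(0.461244) = 1.472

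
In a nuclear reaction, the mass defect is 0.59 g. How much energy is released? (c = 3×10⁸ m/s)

Convert mass defect: Δm = 0.59 g = 0.00059 kg
E = Δm·c² = 0.00059 × (3×10⁸)²
= 0.00059 × 9×10¹⁶ = 5.310×10¹³ J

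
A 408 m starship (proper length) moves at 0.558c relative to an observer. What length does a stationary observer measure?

Proper length L₀ = 408 m
γ = 1/√(1 - 0.558²) = 1.205
L = L₀/γ = 408/1.205 = 338.6 m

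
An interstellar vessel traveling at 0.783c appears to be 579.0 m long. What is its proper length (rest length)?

Contracted length L = 579.0 m
γ = 1/√(1 - 0.783²) = 1.60766
L₀ = γL = 1.60766 × 579.0 = 930.8 m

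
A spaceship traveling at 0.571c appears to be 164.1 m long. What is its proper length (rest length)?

Contracted length L = 164.1 m
γ = 1/√(1 - 0.571²) = 1.218
L₀ = γL = 1.218 × 164.1 = 199.9 m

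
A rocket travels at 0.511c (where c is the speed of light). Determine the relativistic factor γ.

v/c = 0.511, so (v/c)² = 0.261121
1 - (v/c)² = 0.738879
γ = 1/√(0.738879) = 1.163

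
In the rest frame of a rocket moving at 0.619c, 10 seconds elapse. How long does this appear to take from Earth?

Proper time Δt₀ = 10 seconds
γ = 1/√(1 - 0.619²) = 1.273
Δt = γΔt₀ = 1.273 × 10 = 12.73 seconds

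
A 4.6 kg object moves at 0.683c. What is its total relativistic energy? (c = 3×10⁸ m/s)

γ = 1/√(1 - 0.683²) = 1.369
mc² = 4.6 × (3×10⁸)² = 4.140×10¹⁷ J
E = γmc² = 1.369 × 4.140×10¹⁷ = 5.668×10¹⁷ J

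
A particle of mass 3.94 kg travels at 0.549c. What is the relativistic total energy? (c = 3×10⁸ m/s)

γ = 1/√(1 - 0.549²) = 1.19643
mc² = 3.94 × (3×10⁸)² = 3.546×10¹⁷ J
E = γmc² = 1.19643 × 3.546×10¹⁷ = 4.243×10¹⁷ J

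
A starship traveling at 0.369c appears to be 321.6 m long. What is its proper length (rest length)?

Contracted length L = 321.6 m
γ = 1/√(1 - 0.369²) = 1.076
L₀ = γL = 1.076 × 321.6 = 346.0 m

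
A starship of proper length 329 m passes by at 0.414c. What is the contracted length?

Proper length L₀ = 329 m
γ = 1/√(1 - 0.414²) = 1.0986
L = L₀/γ = 329/1.0986 = 299.5 m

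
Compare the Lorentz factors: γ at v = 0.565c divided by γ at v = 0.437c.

γ₁ = 1/√(1 - 0.565²) = 1.212
γ₂ = 1/√(1 - 0.437²) = 1.112
γ₁/γ₂ = 1.212/1.112 = 1.090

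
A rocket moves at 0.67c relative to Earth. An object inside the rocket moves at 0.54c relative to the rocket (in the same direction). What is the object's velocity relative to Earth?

u = (u' + v)/(1 + u'v/c²)
Numerator: 0.54 + 0.67 = 1.21
Denominator: 1 + 0.3618 = 1.3618
u = 1.21/1.3618 = 0.8885c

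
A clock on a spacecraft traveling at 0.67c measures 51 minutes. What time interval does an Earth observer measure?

Proper time Δt₀ = 51 minutes
γ = 1/√(1 - 0.67²) = 1.347
Δt = γΔt₀ = 1.347 × 51 = 68.70 minutes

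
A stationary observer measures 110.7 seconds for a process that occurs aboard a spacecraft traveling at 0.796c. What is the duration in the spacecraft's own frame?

Dilated time Δt = 110.7 seconds
γ = 1/√(1 - 0.796²) = 1.652
Δt₀ = Δt/γ = 110.7/1.652 = 67.01 seconds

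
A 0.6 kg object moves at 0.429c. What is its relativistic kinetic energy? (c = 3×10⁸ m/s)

γ = 1/√(1 - 0.429²) = 1.10705
γ - 1 = 0.10705
KE = (γ-1)mc² = 0.10705 × 0.6 × (3×10⁸)² = 5.781×10¹⁵ J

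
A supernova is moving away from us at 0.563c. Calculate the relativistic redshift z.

β = 0.563
(1+β)/(1-β) = 1.563/0.437 = 3.5767
√(3.5767) = 1.8912
z = 1.8912 - 1 = 0.8912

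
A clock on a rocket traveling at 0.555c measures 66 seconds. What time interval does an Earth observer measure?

Proper time Δt₀ = 66 seconds
γ = 1/√(1 - 0.555²) = 1.2021
Δt = γΔt₀ = 1.2021 × 66 = 79.34 seconds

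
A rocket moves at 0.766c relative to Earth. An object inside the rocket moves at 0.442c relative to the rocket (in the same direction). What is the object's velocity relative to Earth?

u = (u' + v)/(1 + u'v/c²)
Numerator: 0.442 + 0.766 = 1.208
Denominator: 1 + 0.338572 = 1.338572
u = 1.208/1.338572 = 0.9025c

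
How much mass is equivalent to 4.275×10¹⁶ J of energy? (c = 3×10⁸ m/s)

From E = mc², we get m = E/c²
c² = (3×10⁸)² = 9×10¹⁶ m²/s²
m = 4.275×10¹⁶ / 9×10¹⁶ = 0.4750 kg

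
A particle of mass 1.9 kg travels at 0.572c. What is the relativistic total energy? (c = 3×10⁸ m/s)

γ = 1/√(1 - 0.572²) = 1.2191
mc² = 1.9 × (3×10⁸)² = 1.710×10¹⁷ J
E = γmc² = 1.2191 × 1.710×10¹⁷ = 2.085×10¹⁷ J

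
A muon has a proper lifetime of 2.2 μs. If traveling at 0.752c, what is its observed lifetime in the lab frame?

Proper lifetime τ₀ = 2.2 μs
γ = 1/√(1 - 0.752²) = 1.5171
τ = γτ₀ = 1.5171 × 2.2 μs = 3.338 μs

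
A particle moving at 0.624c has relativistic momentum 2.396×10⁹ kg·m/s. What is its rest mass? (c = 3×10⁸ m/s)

γ = 1/√(1 - 0.624²) = 1.2797
v = 0.624 × 3×10⁸ = 1.872×10⁸ m/s
m = p/(γv) = 2.396×10⁹/(1.2797 × 1.872×10⁸) = 10.00 kg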